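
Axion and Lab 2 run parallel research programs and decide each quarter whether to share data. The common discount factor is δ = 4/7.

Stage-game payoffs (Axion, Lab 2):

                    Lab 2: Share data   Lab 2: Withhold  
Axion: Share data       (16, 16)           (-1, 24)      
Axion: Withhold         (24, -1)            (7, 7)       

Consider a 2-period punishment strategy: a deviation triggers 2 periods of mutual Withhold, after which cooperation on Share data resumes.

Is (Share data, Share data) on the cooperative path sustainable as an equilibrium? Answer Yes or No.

Yes

Comparing payoff streams over the 3 periods until play realigns: cooperate → 16(1+δ+…+δ^2); deviate → 24 + 7(δ+…+δ^2).
Cooperation is sustained iff (16−7)(δ+…+δ^2) ≥ 24−16.
δ+…+δ^2 = 4/7·(1−(4/7)^2)/(1−4/7) = 0.8980, and (24−16)/(16−7) = 0.8889.
0.8980 ≥ 0.8889, so cooperation is sustainable.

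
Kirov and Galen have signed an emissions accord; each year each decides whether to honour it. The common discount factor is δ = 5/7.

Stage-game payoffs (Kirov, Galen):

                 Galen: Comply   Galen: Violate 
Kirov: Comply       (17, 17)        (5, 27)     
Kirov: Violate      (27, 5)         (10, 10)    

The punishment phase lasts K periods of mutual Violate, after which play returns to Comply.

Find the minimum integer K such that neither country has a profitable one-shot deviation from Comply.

3

No profitable deviation requires (17−10)(δ+…+δ^K) ≥ 27−17, i.e. δ+…+δ^K ≥ 10/7 ≈ 1.4286.
With δ = 5/7, the partial sums are K=1: 0.7143, K=2: 1.2245, K=3: 1.5889.
K = 3 is the first length at which the sum reaches 1.4286.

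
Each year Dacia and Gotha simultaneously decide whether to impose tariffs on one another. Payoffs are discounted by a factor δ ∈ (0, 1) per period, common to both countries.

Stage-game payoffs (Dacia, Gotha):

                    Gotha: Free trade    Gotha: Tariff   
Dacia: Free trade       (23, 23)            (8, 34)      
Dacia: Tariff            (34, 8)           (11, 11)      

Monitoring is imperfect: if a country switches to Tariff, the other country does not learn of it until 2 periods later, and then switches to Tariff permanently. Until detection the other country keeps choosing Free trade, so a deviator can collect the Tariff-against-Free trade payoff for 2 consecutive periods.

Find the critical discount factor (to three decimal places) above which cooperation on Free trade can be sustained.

The best deviation is to choose Tariff for all 2 undetected periods, earning 34 each, then 11 forever once detected.
Deviation value: 34(1−δ^2)/(1−δ) + 11δ^2/(1−δ); cooperation value: 23/(1−δ).
IC: 23 ≥ 34(1−δ^2) + 11δ^2 = 34 − 23δ^2.
So δ^2 ≥ 11/23, giving δ ≥ (11/23)^(1/2) ≈ 0.692.

0.692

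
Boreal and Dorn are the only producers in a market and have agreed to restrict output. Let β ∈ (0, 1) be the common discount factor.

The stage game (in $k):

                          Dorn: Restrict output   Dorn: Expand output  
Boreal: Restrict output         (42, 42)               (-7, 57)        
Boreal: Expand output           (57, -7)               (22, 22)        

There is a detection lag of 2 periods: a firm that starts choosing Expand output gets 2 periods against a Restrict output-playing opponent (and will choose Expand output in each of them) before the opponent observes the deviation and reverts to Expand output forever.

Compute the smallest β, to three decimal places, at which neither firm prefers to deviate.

The best deviation is to choose Expand output for all 2 undetected periods, earning 57 each, then 22 forever once detected.
Deviation value: 57(1−β^2)/(1−β) + 22β^2/(1−β); cooperation value: 42/(1−β).
IC: 42 ≥ 57(1−β^2) + 22β^2 = 57 − 35β^2.
So β^2 ≥ 15/35 = 3/7, giving β ≥ (3/7)^(1/2) ≈ 0.655.

0.655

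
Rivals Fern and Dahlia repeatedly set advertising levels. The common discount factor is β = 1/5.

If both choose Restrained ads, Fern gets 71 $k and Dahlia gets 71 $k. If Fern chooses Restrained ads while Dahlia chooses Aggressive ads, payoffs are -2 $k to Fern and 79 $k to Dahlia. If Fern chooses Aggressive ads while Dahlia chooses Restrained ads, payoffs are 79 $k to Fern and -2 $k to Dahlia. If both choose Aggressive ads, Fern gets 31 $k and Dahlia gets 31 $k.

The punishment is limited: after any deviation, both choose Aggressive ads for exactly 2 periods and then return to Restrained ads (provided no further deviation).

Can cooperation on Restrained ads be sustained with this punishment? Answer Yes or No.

IC: β+…+β^2 ≥ (79−71)/(71−31) = 1/5.
At β = 1/5: partial sum = 0.2400 ≥ 0.2000. Cooperation sustainable.

Yes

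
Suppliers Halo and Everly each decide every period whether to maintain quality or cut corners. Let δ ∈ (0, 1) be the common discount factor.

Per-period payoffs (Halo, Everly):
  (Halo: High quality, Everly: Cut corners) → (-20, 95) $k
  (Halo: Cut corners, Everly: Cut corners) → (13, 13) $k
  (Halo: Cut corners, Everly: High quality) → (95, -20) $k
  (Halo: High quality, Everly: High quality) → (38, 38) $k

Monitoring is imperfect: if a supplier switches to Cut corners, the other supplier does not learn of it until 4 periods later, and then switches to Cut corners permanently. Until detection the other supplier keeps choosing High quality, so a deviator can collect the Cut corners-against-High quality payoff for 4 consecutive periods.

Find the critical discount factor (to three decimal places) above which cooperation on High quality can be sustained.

0.913

A deviator earns 95 for 4 periods, then 13 forever; cooperating earns 38 forever. Multiplying the IC by (1−δ):
38 ≥ 95(1−δ^4) + 13δ^4, so 82·δ^4 ≥ 57 and δ^4 ≥ 57/82.
δ ≥ (57/82)^(1/4) ≈ 0.913.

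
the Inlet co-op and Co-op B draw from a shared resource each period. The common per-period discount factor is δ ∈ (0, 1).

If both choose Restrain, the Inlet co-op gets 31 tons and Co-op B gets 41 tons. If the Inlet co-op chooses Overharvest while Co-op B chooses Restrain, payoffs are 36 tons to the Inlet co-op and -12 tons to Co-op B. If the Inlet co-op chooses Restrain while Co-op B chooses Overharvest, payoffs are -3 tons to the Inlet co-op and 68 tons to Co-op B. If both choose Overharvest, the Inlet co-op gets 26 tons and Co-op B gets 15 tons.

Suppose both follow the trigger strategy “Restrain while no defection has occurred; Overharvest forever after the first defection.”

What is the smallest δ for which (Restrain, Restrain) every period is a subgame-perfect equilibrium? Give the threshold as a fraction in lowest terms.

For the Inlet co-op: deviation gain 36−31 = 5, per-period punishment loss 31−26 = 5. IC gives δ ≥ 5/10 = 1/2.
For Co-op B: gain 27, loss 26 per period, so δ ≥ 27/53.
The tighter constraint is Co-op B's, so cooperation needs δ ≥ 27/53.

27/53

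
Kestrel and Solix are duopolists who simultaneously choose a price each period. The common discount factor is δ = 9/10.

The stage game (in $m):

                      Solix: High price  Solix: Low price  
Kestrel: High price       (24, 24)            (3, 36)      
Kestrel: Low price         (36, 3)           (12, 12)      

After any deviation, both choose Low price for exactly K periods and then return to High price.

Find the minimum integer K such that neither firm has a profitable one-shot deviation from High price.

2

No profitable deviation requires (24−12)(δ+…+δ^K) ≥ 36−24, i.e. δ+…+δ^K ≥ 1 ≈ 1.0000.
With δ = 9/10, the partial sums are K=1: 0.9000, K=2: 1.7100.
K = 2 is the first length at which the sum reaches 1.0000.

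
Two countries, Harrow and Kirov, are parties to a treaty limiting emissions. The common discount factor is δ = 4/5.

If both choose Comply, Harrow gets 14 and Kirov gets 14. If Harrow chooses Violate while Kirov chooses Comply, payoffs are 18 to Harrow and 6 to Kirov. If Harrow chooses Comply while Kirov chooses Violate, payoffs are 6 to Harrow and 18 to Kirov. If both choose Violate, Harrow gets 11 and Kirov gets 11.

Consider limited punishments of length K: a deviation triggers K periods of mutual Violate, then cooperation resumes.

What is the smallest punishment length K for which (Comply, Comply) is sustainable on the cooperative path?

2

Need Σ_{k=1}^{K} δ^k ≥ (18−14)/(14−11) = 1.3333 at δ = 4/5.
At K = 1 the sum is 0.8000 < 1.3333; at K = 2 it is 1.4400 ≥ 1.3333.
So the minimum punishment length is K = 2.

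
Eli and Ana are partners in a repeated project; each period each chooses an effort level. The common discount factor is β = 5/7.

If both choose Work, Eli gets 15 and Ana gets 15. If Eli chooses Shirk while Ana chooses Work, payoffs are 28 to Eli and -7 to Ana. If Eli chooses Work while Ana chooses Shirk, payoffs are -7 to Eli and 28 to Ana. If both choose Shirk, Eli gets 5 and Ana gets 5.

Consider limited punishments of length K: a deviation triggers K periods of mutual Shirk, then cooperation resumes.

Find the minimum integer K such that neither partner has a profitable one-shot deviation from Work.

3

IC: β(1−β^K)/(1−β) ≥ (28−15)/(15−5) = 13/10.
With β = 5/7: need 1 − β^K ≥ 13/10·(1−5/7)/(5/7), i.e. β^K ≤ 0.4800.
Since (5/7)^2 = 0.5102 and (5/7)^3 = 0.3644, the smallest such K is 3.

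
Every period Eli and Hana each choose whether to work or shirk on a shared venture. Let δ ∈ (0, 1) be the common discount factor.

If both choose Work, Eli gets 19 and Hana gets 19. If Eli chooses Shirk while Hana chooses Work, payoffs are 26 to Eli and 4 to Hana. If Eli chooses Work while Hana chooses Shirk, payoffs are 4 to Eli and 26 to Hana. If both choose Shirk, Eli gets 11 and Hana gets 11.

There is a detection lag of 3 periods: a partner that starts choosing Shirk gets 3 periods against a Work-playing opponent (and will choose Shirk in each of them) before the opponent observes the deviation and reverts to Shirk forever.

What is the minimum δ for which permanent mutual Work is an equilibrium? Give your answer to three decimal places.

Deviating for the 3 undetected periods gains 26−19 = 7 per period over cooperation, then loses 19−11 = 8 per period forever once punishment starts.
Gain: 7(1 + δ + … + δ^2); loss: 8·δ^3/(1−δ).
No profitable deviation ⇔ 7(1−δ^3) ≤ 8·δ^3, i.e. δ^3 ≥ 7/(7+8) = 7/15.
Hence δ ≥ (7/15)^(1/3) ≈ 0.776.

0.776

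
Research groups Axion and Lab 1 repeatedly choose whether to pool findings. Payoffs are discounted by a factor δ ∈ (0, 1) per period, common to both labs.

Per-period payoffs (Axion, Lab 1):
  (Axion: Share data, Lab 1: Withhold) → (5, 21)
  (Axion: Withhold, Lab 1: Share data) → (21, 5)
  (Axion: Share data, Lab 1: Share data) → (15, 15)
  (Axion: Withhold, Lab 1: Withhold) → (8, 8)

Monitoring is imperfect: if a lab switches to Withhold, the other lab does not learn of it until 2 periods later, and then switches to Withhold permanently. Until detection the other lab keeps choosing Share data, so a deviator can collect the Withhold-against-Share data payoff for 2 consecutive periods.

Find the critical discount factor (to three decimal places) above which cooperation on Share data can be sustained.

0.679

Deviating for the 2 undetected periods gains 21−15 = 6 per period over cooperation, then loses 15−8 = 7 per period forever once punishment starts.
Gain: 6(1 + δ + … + δ^1); loss: 7·δ^2/(1−δ).
No profitable deviation ⇔ 6(1−δ^2) ≤ 7·δ^2, i.e. δ^2 ≥ 6/(6+7) = 6/13.
Hence δ ≥ (6/13)^(1/2) ≈ 0.679.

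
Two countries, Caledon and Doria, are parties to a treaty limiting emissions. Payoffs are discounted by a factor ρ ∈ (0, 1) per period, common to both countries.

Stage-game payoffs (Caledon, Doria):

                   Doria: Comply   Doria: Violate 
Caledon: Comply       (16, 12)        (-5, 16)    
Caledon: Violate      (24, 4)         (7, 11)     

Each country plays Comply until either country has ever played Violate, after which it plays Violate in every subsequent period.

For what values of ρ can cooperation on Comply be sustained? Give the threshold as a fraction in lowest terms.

Caledon's threshold: (24−16)/(24−7) = 8/17.
Doria's threshold: (16−12)/(16−11) = 4/5.
8/17 < 4/5, so Doria binds and ρ* = 4/5.

4/5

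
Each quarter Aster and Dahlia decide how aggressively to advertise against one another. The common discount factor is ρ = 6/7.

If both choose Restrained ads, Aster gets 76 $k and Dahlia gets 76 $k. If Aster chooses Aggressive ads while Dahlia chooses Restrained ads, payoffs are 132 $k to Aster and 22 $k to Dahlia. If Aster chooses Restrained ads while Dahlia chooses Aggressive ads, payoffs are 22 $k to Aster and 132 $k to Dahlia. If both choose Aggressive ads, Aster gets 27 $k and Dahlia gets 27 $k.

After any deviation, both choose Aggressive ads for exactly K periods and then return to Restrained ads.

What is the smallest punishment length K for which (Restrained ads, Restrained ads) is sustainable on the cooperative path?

No profitable deviation requires (76−27)(ρ+…+ρ^K) ≥ 132−76, i.e. ρ+…+ρ^K ≥ 8/7 ≈ 1.1429.
With ρ = 6/7, the partial sums are K=1: 0.8571, K=2: 1.5918.
K = 2 is the first length at which the sum reaches 1.1429.

2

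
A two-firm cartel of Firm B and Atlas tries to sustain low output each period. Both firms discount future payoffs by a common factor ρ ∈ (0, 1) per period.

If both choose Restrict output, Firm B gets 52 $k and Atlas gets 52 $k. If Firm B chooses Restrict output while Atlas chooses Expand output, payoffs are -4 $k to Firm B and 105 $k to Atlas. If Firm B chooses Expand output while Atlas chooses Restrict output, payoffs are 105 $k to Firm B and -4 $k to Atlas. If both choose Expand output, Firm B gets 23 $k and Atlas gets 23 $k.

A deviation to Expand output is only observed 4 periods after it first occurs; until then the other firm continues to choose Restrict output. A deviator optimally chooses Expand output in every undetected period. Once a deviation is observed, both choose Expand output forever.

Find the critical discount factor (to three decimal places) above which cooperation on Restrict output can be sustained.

0.897

A deviator earns 105 for 4 periods, then 23 forever; cooperating earns 52 forever. Multiplying the IC by (1−ρ):
52 ≥ 105(1−ρ^4) + 23ρ^4, so 82·ρ^4 ≥ 53 and ρ^4 ≥ 53/82.
ρ ≥ (53/82)^(1/4) ≈ 0.897.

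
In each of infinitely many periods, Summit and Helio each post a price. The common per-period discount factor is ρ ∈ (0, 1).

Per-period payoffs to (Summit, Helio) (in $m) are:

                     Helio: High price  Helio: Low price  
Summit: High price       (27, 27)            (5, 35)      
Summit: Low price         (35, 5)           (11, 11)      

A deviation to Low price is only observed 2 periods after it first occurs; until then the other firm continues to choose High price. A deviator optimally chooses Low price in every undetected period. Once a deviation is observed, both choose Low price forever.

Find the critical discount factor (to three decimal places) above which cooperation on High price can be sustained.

0.577

The best deviation is to choose Low price for all 2 undetected periods, earning 35 each, then 11 forever once detected.
Deviation value: 35(1−ρ^2)/(1−ρ) + 11ρ^2/(1−ρ); cooperation value: 27/(1−ρ).
IC: 27 ≥ 35(1−ρ^2) + 11ρ^2 = 35 − 24ρ^2.
So ρ^2 ≥ 8/24 = 1/3, giving ρ ≥ (1/3)^(1/2) ≈ 0.577.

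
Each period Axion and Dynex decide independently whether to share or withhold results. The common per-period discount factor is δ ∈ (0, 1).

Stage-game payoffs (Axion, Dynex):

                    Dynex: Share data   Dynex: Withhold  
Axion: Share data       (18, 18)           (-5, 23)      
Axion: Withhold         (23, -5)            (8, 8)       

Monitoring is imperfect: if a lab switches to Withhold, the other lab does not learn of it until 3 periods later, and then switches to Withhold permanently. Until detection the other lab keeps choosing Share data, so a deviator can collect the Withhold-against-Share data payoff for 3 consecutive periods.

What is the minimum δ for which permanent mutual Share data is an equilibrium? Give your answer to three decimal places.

Deviating for the 3 undetected periods gains 23−18 = 5 per period over cooperation, then loses 18−8 = 10 per period forever once punishment starts.
Gain: 5(1 + δ + … + δ^2); loss: 10·δ^3/(1−δ).
No profitable deviation ⇔ 5(1−δ^3) ≤ 10·δ^3, i.e. δ^3 ≥ 5/(5+10) = 1/3.
Hence δ ≥ (1/3)^(1/3) ≈ 0.693.

0.693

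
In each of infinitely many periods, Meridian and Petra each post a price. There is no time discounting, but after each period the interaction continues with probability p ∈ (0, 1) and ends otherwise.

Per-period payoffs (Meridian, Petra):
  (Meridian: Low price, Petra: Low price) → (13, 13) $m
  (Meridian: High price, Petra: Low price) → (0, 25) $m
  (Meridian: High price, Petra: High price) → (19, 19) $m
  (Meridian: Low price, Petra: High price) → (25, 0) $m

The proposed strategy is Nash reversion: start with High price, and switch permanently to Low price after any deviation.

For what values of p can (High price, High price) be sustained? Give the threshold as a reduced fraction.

1/2

With no time discounting, the continuation probability p plays the role of the discount factor.
Grim-trigger IC: 19/(1−p) ≥ 25 + 13p/(1−p) ⇒ p ≥ (25−19)/(25−13) = 1/2.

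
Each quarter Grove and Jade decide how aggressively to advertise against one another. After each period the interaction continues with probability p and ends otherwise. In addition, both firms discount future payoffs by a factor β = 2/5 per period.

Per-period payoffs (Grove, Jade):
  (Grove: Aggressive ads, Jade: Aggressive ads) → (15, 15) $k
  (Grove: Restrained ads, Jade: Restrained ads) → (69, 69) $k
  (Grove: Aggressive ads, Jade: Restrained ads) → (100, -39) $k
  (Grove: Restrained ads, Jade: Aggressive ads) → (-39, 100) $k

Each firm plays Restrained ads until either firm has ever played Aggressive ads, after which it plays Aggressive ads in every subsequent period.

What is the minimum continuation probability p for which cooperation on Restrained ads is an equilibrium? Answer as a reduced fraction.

Expected continuation weight on next period's payoff is β·p = 2/5·p, which plays the role of the discount factor.
Cooperation requires 2/5·p ≥ (100−69)/(100−15) = 31/85, hence p ≥ 31/34.

31/34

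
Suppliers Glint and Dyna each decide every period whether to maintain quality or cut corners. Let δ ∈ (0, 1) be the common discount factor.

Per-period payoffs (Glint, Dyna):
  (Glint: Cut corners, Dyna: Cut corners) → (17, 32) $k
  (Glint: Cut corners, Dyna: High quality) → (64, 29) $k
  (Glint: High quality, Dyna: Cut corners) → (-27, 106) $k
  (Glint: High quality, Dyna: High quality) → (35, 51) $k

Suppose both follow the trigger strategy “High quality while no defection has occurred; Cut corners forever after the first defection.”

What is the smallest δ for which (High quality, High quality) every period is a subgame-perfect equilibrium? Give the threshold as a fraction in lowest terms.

55/74

Glint: cooperation gives 35 each period; deviation gives 64 once then 17 forever.
  35/(1−δ) ≥ 64 + 17δ/(1−δ) ⇒ δ ≥ 29/47.
Dyna: cooperation gives 51 each period; deviation gives 106 once then 32 forever.
  δ ≥ 55/74.
Both must hold, so the binding constraint is Dyna's: δ ≥ 55/74.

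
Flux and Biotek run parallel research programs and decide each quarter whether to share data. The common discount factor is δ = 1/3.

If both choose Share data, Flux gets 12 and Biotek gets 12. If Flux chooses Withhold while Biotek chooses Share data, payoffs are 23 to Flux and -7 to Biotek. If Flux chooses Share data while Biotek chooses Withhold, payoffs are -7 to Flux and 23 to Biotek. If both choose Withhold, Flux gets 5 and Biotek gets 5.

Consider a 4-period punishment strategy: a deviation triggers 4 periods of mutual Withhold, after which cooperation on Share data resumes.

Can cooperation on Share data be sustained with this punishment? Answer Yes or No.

IC: δ+…+δ^4 ≥ (23−12)/(12−5) = 11/7.
At δ = 1/3: partial sum = 0.4938 < 1.5714. Cooperation not sustainable.

No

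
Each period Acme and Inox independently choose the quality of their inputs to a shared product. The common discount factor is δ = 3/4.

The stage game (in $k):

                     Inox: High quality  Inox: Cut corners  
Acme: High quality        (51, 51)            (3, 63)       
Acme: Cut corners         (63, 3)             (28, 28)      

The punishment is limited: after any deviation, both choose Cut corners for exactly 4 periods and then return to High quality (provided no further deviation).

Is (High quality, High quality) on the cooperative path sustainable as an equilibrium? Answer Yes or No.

Yes

A one-shot deviation gives 63 now, then 28 for 4 periods, then back to 51.
Gain from deviating: (63−51) today; loss: (51−28) in each of the next 4 periods.
No-deviation condition: (51−28)(δ+…+δ^4) ≥ 63−51, i.e. δ+…+δ^4 ≥ 12/23.
At δ = 3/4: δ+…+δ^4 = 2.0508 ≥ 0.5217.
So cooperation is sustainable.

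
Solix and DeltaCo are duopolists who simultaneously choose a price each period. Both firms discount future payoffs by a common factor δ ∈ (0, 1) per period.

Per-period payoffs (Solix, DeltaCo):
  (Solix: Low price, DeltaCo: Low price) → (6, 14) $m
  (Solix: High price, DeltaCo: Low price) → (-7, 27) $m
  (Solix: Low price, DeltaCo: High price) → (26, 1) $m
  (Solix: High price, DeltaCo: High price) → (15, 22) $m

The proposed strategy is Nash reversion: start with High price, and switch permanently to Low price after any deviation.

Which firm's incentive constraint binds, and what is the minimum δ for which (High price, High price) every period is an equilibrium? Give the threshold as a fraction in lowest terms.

For Solix: deviation gain 26−15 = 11, per-period punishment loss 15−6 = 9. IC gives δ ≥ 11/20.
For DeltaCo: gain 5, loss 8 per period, so δ ≥ 5/13.
The tighter constraint is Solix's, so cooperation needs δ ≥ 11/20.

Solix; δ ≥ 11/20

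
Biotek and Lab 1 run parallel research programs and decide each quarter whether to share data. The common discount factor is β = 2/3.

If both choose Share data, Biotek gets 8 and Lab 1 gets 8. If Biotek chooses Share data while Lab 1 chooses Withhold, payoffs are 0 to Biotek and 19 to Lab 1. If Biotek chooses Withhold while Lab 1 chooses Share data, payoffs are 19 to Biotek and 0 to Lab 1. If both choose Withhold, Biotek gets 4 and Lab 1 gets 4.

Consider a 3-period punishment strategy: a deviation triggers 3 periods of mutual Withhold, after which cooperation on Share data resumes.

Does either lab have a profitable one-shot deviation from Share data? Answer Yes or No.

IC: β+…+β^3 ≥ (19−8)/(8−4) = 11/4.
At β = 2/3: partial sum = 1.4074 < 2.7500. Cooperation not sustainable.

Yes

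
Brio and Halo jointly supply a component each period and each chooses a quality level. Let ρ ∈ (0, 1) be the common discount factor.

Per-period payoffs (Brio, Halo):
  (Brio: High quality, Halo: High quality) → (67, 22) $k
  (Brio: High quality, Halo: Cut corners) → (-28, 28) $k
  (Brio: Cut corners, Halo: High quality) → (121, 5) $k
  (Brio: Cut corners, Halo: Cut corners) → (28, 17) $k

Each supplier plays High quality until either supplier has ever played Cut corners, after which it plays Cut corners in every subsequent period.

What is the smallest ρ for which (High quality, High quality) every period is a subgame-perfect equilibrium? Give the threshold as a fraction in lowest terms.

Brio: cooperation gives 67 each period; deviation gives 121 once then 28 forever.
  67/(1−ρ) ≥ 121 + 28ρ/(1−ρ) ⇒ ρ ≥ 54/93 = 18/31.
Halo: cooperation gives 22 each period; deviation gives 28 once then 17 forever.
  ρ ≥ 6/11.
Both must hold, so the binding constraint is Brio's: ρ ≥ 18/31.

18/31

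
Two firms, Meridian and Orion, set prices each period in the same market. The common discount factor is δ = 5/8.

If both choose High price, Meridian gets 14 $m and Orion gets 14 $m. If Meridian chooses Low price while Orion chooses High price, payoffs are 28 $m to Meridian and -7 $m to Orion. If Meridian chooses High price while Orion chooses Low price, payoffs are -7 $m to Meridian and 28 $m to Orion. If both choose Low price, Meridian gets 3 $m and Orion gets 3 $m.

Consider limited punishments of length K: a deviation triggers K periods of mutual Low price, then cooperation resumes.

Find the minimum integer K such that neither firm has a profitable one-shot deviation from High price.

IC: δ(1−δ^K)/(1−δ) ≥ (28−14)/(14−3) = 14/11.
With δ = 5/8: need 1 − δ^K ≥ 14/11·(1−5/8)/(5/8), i.e. δ^K ≤ 0.2364.
Since (5/8)^3 = 0.2441 and (5/8)^4 = 0.1526, the smallest such K is 4.

4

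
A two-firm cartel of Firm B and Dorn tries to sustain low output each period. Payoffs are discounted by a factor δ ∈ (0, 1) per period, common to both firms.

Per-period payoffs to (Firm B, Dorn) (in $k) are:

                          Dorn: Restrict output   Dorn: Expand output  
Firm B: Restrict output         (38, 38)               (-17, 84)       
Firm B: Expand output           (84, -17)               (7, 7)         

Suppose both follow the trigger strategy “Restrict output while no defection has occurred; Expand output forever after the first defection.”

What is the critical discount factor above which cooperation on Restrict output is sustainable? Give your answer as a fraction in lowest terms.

One-period gain from deviating is 84 − 38 = 46. The loss is 38 − 7 = 31 in every subsequent period, with present value 31·δ/(1−δ).
Deviation is unprofitable when 31·δ/(1−δ) ≥ 46, i.e. δ/(1−δ) ≥ 46/31.
Equivalently δ ≥ 46/(46+31) = 46/77.

46/77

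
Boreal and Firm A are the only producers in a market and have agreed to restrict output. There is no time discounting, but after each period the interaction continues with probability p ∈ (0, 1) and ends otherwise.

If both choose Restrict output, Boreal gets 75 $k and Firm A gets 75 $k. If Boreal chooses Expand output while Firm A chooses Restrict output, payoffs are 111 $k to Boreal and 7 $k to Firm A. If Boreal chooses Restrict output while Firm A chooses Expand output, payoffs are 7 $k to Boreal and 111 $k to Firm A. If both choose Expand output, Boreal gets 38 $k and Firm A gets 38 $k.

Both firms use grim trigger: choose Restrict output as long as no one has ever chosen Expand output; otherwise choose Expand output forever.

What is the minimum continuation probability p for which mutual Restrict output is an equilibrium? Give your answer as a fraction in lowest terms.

36/73

Expected cooperation value is 75 + p·75 + p²·75 + … = 75/(1−p); deviation gives 111 + p·38/(1−p).
75 ≥ 111(1−p) + 38p ⇒ 73p ≥ 36 ⇒ p ≥ 36/73.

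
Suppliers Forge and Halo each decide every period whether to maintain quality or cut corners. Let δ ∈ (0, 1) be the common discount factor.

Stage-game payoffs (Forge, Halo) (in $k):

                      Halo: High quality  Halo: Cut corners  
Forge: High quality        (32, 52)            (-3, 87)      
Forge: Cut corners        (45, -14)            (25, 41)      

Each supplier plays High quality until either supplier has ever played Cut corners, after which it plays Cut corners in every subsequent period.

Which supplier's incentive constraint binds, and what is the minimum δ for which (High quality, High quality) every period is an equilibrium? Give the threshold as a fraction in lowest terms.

Forge: cooperation gives 32 each period; deviation gives 45 once then 25 forever.
  32/(1−δ) ≥ 45 + 25δ/(1−δ) ⇒ δ ≥ 13/20.
Halo: cooperation gives 52 each period; deviation gives 87 once then 41 forever.
  δ ≥ 35/46.
Both must hold, so the binding constraint is Halo's: δ ≥ 35/46.

Halo; δ ≥ 35/46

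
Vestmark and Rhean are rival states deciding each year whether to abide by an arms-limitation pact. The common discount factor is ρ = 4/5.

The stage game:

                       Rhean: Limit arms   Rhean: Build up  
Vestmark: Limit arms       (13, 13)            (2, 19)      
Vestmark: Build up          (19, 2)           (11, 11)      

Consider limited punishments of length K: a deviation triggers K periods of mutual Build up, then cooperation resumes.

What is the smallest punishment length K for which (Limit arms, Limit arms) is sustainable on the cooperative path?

7

No profitable deviation requires (13−11)(ρ+…+ρ^K) ≥ 19−13, i.e. ρ+…+ρ^K ≥ 3 ≈ 3.0000.
With ρ = 4/5, the partial sums are K=1: 0.8000, K=2: 1.4400, …, K=5: 2.6893, K=6: 2.9514, K=7: 3.1611.
K = 7 is the first length at which the sum reaches 3.0000.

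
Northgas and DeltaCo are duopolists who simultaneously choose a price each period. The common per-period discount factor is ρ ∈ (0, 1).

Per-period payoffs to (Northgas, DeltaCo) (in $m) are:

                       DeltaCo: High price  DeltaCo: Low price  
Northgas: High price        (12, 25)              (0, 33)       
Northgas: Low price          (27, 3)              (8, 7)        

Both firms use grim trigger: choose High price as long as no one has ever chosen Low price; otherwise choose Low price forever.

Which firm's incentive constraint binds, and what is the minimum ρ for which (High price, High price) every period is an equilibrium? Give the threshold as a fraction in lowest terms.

For Northgas: deviation gain 27−12 = 15, per-period punishment loss 12−8 = 4. IC gives ρ ≥ 15/19.
For DeltaCo: gain 8, loss 18 per period, so ρ ≥ 8/26 = 4/13.
The tighter constraint is Northgas's, so cooperation needs ρ ≥ 15/19.

Northgas; ρ ≥ 15/19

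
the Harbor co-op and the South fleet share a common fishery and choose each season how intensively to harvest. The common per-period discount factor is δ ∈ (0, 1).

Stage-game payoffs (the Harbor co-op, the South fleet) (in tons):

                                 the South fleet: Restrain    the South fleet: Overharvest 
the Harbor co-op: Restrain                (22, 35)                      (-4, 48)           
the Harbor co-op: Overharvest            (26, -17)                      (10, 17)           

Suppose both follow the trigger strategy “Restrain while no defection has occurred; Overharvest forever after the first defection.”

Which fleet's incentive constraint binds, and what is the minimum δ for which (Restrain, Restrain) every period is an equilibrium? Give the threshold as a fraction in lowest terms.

For the Harbor co-op: deviation gain 26−22 = 4, per-period punishment loss 22−10 = 12. IC gives δ ≥ 4/16 = 1/4.
For the South fleet: gain 13, loss 18 per period, so δ ≥ 13/31.
The tighter constraint is the South fleet's, so cooperation needs δ ≥ 13/31.

the South fleet; δ ≥ 13/31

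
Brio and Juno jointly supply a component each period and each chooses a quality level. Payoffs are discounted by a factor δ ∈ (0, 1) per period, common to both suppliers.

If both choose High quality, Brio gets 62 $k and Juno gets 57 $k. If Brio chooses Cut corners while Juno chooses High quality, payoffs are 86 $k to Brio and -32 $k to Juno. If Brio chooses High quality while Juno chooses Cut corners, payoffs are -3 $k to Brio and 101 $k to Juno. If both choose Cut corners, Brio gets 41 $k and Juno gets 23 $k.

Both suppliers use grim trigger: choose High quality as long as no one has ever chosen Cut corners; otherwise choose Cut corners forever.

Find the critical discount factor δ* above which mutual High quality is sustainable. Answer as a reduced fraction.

For Brio: deviation gain 86−62 = 24, per-period punishment loss 62−41 = 21. IC gives δ ≥ 24/45 = 8/15.
For Juno: gain 44, loss 34 per period, so δ ≥ 44/78 = 22/39.
The tighter constraint is Juno's, so cooperation needs δ ≥ 22/39.

22/39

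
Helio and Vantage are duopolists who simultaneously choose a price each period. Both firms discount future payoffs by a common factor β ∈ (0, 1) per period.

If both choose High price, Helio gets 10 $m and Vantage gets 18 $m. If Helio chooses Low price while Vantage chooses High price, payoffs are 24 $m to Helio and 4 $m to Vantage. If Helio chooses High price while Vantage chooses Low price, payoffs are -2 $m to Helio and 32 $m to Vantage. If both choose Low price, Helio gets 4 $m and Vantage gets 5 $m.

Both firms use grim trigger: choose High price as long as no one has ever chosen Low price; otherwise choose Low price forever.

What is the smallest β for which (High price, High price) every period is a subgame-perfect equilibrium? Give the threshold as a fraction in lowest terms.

For Helio: deviation gain 24−10 = 14, per-period punishment loss 10−4 = 6. IC gives β ≥ 14/20 = 7/10.
For Vantage: gain 14, loss 13 per period, so β ≥ 14/27.
The tighter constraint is Helio's, so cooperation needs β ≥ 7/10.

7/10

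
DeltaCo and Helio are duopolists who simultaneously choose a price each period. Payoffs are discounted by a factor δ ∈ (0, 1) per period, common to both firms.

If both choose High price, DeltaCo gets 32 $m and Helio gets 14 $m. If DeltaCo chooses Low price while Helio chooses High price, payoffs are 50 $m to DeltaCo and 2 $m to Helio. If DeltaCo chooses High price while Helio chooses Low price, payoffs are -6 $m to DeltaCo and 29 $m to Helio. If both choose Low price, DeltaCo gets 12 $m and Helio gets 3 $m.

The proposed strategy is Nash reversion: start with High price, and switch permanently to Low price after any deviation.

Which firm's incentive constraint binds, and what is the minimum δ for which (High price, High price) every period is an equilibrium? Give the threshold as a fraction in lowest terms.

For DeltaCo: deviation gain 50−32 = 18, per-period punishment loss 32−12 = 20. IC gives δ ≥ 18/38 = 9/19.
For Helio: gain 15, loss 11 per period, so δ ≥ 15/26.
The tighter constraint is Helio's, so cooperation needs δ ≥ 15/26.

Helio; δ ≥ 15/26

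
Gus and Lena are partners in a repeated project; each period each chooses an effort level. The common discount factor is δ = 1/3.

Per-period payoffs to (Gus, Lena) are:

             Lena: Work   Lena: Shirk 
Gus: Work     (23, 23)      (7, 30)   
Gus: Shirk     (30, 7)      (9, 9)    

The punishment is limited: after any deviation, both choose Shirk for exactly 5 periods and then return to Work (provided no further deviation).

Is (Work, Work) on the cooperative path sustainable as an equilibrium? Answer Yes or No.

No

Comparing payoff streams over the 6 periods until play realigns: cooperate → 23(1+δ+…+δ^5); deviate → 30 + 9(δ+…+δ^5).
Cooperation is sustained iff (23−9)(δ+…+δ^5) ≥ 30−23.
δ+…+δ^5 = 1/3·(1−(1/3)^5)/(1−1/3) = 0.4979, and (30−23)/(23−9) = 0.5000.
0.4979 < 0.5000, so cooperation is not sustainable.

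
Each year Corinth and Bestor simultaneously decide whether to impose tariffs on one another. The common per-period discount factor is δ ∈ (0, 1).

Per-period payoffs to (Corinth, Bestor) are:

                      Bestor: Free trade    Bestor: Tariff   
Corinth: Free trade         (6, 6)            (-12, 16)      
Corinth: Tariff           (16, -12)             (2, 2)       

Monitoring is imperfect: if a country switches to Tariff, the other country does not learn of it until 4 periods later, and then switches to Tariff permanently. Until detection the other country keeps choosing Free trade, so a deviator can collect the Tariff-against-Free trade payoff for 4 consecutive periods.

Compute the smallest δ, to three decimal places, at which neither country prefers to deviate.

0.919

Deviating for the 4 undetected periods gains 16−6 = 10 per period over cooperation, then loses 6−2 = 4 per period forever once punishment starts.
Gain: 10(1 + δ + … + δ^3); loss: 4·δ^4/(1−δ).
No profitable deviation ⇔ 10(1−δ^4) ≤ 4·δ^4, i.e. δ^4 ≥ 10/(10+4) = 5/7.
Hence δ ≥ (5/7)^(1/4) ≈ 0.919.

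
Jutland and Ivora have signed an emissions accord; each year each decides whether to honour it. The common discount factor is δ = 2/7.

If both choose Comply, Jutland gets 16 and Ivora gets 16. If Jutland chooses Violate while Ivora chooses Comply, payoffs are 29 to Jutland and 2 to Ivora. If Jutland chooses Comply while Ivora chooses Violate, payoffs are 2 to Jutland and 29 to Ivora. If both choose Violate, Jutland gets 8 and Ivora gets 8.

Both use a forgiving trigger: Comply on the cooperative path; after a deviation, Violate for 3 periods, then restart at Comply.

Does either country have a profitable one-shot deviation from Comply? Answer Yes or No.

Yes

IC: δ+…+δ^3 ≥ (29−16)/(16−8) = 13/8.
At δ = 2/7: partial sum = 0.3907 < 1.6250. Cooperation not sustainable.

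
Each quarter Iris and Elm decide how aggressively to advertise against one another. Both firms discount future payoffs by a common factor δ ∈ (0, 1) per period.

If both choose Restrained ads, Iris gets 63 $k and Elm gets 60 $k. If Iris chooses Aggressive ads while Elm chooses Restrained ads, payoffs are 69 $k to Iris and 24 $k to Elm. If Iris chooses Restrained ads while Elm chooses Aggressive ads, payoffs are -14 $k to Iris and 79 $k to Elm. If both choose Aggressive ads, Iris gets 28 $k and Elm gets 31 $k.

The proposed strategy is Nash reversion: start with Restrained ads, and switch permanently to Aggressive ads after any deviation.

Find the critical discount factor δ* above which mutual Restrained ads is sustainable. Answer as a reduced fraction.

Iris: cooperation gives 63 each period; deviation gives 69 once then 28 forever.
  63/(1−δ) ≥ 69 + 28δ/(1−δ) ⇒ δ ≥ 6/41.
Elm: cooperation gives 60 each period; deviation gives 79 once then 31 forever.
  δ ≥ 19/48.
Both must hold, so the binding constraint is Elm's: δ ≥ 19/48.

19/48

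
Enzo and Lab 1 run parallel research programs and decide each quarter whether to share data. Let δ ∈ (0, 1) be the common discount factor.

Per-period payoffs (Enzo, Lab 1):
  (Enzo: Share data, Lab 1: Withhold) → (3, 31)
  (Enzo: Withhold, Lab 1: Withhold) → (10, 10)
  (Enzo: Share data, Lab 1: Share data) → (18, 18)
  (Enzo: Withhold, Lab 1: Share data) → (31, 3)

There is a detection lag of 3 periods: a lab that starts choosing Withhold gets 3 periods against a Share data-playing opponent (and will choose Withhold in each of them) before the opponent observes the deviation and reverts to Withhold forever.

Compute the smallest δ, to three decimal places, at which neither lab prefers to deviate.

0.852

The best deviation is to choose Withhold for all 3 undetected periods, earning 31 each, then 10 forever once detected.
Deviation value: 31(1−δ^3)/(1−δ) + 10δ^3/(1−δ); cooperation value: 18/(1−δ).
IC: 18 ≥ 31(1−δ^3) + 10δ^3 = 31 − 21δ^3.
So δ^3 ≥ 13/21, giving δ ≥ (13/21)^(1/3) ≈ 0.852.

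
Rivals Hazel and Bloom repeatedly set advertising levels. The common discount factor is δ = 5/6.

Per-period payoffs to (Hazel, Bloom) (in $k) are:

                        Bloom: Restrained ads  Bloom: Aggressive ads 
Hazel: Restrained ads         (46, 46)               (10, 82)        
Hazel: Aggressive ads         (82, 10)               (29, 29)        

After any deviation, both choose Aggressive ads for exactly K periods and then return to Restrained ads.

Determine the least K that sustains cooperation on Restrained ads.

4

IC: δ(1−δ^K)/(1−δ) ≥ (82−46)/(46−29) = 36/17.
With δ = 5/6: need 1 − δ^K ≥ 36/17·(1−5/6)/(5/6), i.e. δ^K ≤ 0.5765.
Since (5/6)^3 = 0.5787 and (5/6)^4 = 0.4823, the smallest such K is 4.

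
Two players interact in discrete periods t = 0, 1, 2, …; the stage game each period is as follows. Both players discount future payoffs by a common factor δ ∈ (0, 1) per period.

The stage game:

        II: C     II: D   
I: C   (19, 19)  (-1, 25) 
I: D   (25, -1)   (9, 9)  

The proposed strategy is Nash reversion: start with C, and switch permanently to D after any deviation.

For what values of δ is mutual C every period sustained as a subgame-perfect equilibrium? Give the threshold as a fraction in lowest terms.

19/(1−δ) ≥ 25 + 9δ/(1−δ)
19 ≥ 25 − 16δ
δ ≥ 6/16 = 3/8.

3/8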